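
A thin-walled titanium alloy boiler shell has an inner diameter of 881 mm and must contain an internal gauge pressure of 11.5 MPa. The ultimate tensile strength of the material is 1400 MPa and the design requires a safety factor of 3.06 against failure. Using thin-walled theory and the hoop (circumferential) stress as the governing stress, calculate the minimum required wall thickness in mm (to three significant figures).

σ_allow = 1400/3.06 = 457.5 MPa.
Hoop stress σ_h = pD/(2t), so t = pD/(2σ_allow) = 11.5×881/(2×457.5) = 11.07 mm.

t = 11.1 mm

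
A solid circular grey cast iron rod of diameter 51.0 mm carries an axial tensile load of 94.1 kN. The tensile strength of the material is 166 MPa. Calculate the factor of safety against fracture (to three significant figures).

n = 3.60

A = πd²/4 = 2043 mm².
σ = F/A = 94100/2043 = 46.06 MPa.
n = 166/46.06 = 3.604.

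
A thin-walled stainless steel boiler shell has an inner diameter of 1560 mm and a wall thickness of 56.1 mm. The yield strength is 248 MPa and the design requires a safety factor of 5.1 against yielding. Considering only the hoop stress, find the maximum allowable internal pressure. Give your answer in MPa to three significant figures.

p_allow = 3.50 MPa

σ_allow = 248/5.1 = 48.63 MPa.
σ_h = pD/(2t) → p_allow = 2σ_allow t/D = 2×48.63×56.1/1560 = 3.497 MPa.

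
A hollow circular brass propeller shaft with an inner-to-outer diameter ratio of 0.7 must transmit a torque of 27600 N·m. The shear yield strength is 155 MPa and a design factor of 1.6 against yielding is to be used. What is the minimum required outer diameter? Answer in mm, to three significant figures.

τ_allow = 155/1.6 = 96.88 MPa.
For a hollow shaft τ = 16T/[πd_o³(1−k⁴)] with k = 0.7, so 1−k⁴ = 0.7599.
d_o³ = 16T/[π τ_allow (1−k⁴)] = 16×2.7600×10^7/(π×96.88×0.7599) = 1.909×10^6 mm³.
d_o = 124.1 mm.

d_o = 124 mm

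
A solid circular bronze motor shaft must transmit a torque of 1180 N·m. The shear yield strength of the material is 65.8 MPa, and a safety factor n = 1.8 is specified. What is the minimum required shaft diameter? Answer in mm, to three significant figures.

Allowable shear stress τ_allow = 65.8/1.8 = 36.56 MPa.
For a solid shaft τ = 16T/(πd³), so d³ = 16T/(π τ_allow) = 16×1180000/(π×36.56) = 164400 mm³.
d = (164400)^(1/3) = 54.78 mm.

d = 54.8 mm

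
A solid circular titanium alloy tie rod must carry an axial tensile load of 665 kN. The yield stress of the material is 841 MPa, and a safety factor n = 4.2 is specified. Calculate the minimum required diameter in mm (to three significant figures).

Allowable stress σ_allow = 841/4.2 = 200.2 MPa.
Required area A = F/σ_allow = 665000/200.2 = 3321 mm².
A = πd²/4 → d = √(4A/π) = 65.03 mm.

d = 65.0 mm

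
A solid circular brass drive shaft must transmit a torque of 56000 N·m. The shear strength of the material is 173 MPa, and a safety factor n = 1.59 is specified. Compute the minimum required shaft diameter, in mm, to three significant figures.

Allowable shear stress τ_allow = 173/1.59 = 108.8 MPa.
For a solid shaft τ = 16T/(πd³), so d³ = 16T/(π τ_allow) = 16×5.6000×10^7/(π×108.8) = 2.621×10^6 mm³.
d = (2.621×10^6)^(1/3) = 137.9 mm.

d = 138 mm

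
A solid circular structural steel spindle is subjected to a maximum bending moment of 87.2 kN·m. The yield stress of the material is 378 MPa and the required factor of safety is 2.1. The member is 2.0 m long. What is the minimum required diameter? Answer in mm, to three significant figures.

d = 170 mm

σ_allow = 378/2.1 = 180.0 MPa.
For a solid circular section σ = 32M/(πd³), so d³ = 32M/(π σ_allow) = 32×8.7200×10^7/(π×180.0) = 4.935×10^6 mm³.
d = 170.2 mm.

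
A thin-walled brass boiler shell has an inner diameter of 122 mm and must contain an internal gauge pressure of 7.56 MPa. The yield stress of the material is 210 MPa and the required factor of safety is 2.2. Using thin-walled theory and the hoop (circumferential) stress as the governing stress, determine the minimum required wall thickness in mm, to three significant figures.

σ_allow = 210/2.2 = 95.45 MPa.
Hoop stress σ_h = pD/(2t), so t = pD/(2σ_allow) = 7.56×122/(2×95.45) = 4.831 mm.

t = 4.83 mm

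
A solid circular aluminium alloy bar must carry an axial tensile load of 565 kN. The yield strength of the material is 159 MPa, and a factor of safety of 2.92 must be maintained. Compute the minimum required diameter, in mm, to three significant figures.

Allowable stress σ_allow = 159/2.92 = 54.45 MPa.
Required area A = F/σ_allow = 565000/54.45 = 10380 mm².
A = πd²/4 → d = √(4A/π) = 114.9 mm.

d = 115 mm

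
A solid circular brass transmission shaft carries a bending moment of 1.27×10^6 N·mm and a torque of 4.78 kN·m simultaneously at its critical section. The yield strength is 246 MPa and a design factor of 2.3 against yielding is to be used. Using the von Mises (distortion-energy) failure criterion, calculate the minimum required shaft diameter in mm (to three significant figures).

d = 74.4 mm

σ_allow = σ_y/n = 246/2.3 = 107.0 MPa.
For a solid shaft σ_b = 32M/(πd³) and τ = 16T/(πd³), so the von Mises stress is σ' = (16/πd³)·√(4M²+3T²).
√(4M²+3T²) = √(4×(1.270×10^6)² + 3×(4.780×10^6)²) = 8.660×10^6 N·mm.
d³ = 16×8.660×10^6/(π×107.0) = 412400 mm³.
d = 74.43 mm.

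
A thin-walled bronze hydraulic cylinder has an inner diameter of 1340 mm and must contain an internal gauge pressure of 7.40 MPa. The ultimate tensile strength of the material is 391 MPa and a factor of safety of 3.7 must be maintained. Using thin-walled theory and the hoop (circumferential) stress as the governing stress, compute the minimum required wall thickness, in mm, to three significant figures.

t = 46.9 mm

σ_allow = 391/3.7 = 105.7 MPa.
Hoop stress σ_h = pD/(2t), so t = pD/(2σ_allow) = 7.40×1340/(2×105.7) = 46.92 mm.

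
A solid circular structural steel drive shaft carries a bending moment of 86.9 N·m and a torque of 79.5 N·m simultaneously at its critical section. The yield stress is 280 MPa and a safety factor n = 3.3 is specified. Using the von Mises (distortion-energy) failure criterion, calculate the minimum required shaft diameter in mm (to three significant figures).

σ_allow = σ_y/n = 280/3.3 = 84.85 MPa.
For a solid shaft σ_b = 32M/(πd³) and τ = 16T/(πd³), so the von Mises stress is σ' = (16/πd³)·√(4M²+3T²).
√(4M²+3T²) = √(4×(86900)² + 3×(79500)²) = 221700 N·mm.
d³ = 16×221700/(π×84.85) = 13310 mm³.
d = 23.70 mm.

d = 23.7 mm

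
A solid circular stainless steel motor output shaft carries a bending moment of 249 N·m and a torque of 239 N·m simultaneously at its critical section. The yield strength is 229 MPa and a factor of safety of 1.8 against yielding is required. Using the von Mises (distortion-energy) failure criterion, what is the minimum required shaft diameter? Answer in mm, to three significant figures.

d = 29.6 mm

σ_allow = σ_y/n = 229/1.8 = 127.2 MPa.
For a solid shaft σ_b = 32M/(πd³) and τ = 16T/(πd³), so the von Mises stress is σ' = (16/πd³)·√(4M²+3T²).
√(4M²+3T²) = √(4×(249000)² + 3×(239000)²) = 647600 N·mm.
d³ = 16×647600/(π×127.2) = 25920 mm³.
d = 29.60 mm.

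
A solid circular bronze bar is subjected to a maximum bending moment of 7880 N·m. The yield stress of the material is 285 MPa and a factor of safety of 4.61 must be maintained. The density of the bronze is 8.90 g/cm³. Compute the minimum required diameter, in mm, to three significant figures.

σ_allow = 285/4.61 = 61.82 MPa.
For a solid circular section σ = 32M/(πd³), so d³ = 32M/(π σ_allow) = 32×7880000/(π×61.82) = 1.298×10^6 mm³.
d = 109.1 mm.

d = 109 mm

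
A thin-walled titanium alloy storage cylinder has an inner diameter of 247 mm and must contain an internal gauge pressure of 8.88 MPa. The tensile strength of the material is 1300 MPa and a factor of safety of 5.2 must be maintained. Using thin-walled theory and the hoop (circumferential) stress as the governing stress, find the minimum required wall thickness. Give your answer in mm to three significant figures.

σ_allow = 1300/5.2 = 250.0 MPa.
Hoop stress σ_h = pD/(2t), so t = pD/(2σ_allow) = 8.88×247/(2×250.0) = 4.387 mm.

t = 4.39 mm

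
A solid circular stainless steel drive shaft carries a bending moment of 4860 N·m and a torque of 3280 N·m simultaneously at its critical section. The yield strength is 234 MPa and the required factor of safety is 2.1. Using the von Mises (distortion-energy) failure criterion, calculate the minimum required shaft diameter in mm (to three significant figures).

σ_allow = σ_y/n = 234/2.1 = 111.4 MPa.
For a solid shaft σ_b = 32M/(πd³) and τ = 16T/(πd³), so the von Mises stress is σ' = (16/πd³)·√(4M²+3T²).
√(4M²+3T²) = √(4×(4.860×10^6)² + 3×(3.280×10^6)²) = 1.126×10^7 N·mm.
d³ = 16×1.126×10^7/(π×111.4) = 514600 mm³.
d = 80.13 mm.

d = 80.1 mm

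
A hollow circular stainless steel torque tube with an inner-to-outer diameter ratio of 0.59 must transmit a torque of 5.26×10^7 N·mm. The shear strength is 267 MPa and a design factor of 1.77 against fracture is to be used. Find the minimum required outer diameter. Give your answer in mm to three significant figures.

d_o = 126 mm

τ_allow = 267/1.77 = 150.8 MPa.
For a hollow shaft τ = 16T/[πd_o³(1−k⁴)] with k = 0.59, so 1−k⁴ = 0.8788.
d_o³ = 16T/[π τ_allow (1−k⁴)] = 16×5.2600×10^7/(π×150.8×0.8788) = 2.021×10^6 mm³.
d_o = 126.4 mm.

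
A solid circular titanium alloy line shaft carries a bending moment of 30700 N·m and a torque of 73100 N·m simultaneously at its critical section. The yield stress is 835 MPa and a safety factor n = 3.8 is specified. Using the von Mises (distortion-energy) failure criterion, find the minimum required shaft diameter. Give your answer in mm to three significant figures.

d = 148 mm

σ_allow = σ_y/n = 835/3.8 = 219.7 MPa.
For a solid shaft σ_b = 32M/(πd³) and τ = 16T/(πd³), so the von Mises stress is σ' = (16/πd³)·√(4M²+3T²).
√(4M²+3T²) = √(4×(3.070×10^7)² + 3×(7.310×10^7)²) = 1.407×10^8 N·mm.
d³ = 16×1.407×10^8/(π×219.7) = 3.261×10^6 mm³.
d = 148.3 mm.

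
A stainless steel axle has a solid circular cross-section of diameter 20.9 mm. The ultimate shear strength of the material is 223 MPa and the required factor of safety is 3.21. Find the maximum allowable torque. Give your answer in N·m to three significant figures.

τ_allow = 223/3.21 = 69.47 MPa.
For a solid shaft T_allow = τ_allow·πd³/16; πd³/16 = π×20.9³/16 = 1793 mm³.
T_allow = 69.47×1793 = 124500 N·mm = 124.5 N·m.

T_allow = 125 N·m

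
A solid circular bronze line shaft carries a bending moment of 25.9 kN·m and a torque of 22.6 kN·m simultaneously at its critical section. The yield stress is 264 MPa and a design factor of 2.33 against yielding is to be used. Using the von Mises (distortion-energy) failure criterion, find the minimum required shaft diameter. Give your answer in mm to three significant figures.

d = 143 mm

σ_allow = σ_y/n = 264/2.33 = 113.3 MPa.
For a solid shaft σ_b = 32M/(πd³) and τ = 16T/(πd³), so the von Mises stress is σ' = (16/πd³)·√(4M²+3T²).
√(4M²+3T²) = √(4×(2.590×10^7)² + 3×(2.260×10^7)²) = 6.493×10^7 N·mm.
d³ = 16×6.493×10^7/(π×113.3) = 2.918×10^6 mm³.
d = 142.9 mm.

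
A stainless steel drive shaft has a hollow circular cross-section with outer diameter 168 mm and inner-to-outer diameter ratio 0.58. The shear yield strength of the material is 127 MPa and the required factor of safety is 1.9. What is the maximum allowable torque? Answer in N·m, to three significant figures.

τ_allow = 127/1.9 = 66.84 MPa.
For a hollow shaft T_allow = τ_allow·πd_o³(1−k⁴)/16 with 1−k⁴ = 0.8868, so πd_o³(1−k⁴)/16 = 825700 mm³.
T_allow = 66.84×825700 = 5.519×10^7 N·mm = 55190 N·m.

T_allow = 55200 N·m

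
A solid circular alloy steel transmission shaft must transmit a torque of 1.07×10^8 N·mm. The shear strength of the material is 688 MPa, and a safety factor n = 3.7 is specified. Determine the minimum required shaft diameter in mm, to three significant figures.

Allowable shear stress τ_allow = 688/3.7 = 185.9 MPa.
For a solid shaft τ = 16T/(πd³), so d³ = 16T/(π τ_allow) = 16×1.0700×10^8/(π×185.9) = 2.931×10^6 mm³.
d = (2.931×10^6)^(1/3) = 143.1 mm.

d = 143 mm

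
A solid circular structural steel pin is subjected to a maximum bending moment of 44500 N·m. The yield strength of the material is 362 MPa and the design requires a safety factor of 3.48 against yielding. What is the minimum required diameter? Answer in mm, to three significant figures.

σ_allow = 362/3.48 = 104.0 MPa.
For a solid circular section σ = 32M/(πd³), so d³ = 32M/(π σ_allow) = 32×4.4500×10^7/(π×104.0) = 4.357×10^6 mm³.
d = 163.3 mm.

d = 163 mm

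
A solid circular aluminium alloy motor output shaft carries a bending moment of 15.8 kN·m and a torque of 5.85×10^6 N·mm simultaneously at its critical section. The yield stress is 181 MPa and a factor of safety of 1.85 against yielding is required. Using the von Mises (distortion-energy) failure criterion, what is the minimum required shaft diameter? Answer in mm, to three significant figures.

d = 120 mm

σ_allow = σ_y/n = 181/1.85 = 97.84 MPa.
For a solid shaft σ_b = 32M/(πd³) and τ = 16T/(πd³), so the von Mises stress is σ' = (16/πd³)·√(4M²+3T²).
√(4M²+3T²) = √(4×(1.580×10^7)² + 3×(5.850×10^6)²) = 3.318×10^7 N·mm.
d³ = 16×3.318×10^7/(π×97.84) = 1.727×10^6 mm³.
d = 120.0 mm.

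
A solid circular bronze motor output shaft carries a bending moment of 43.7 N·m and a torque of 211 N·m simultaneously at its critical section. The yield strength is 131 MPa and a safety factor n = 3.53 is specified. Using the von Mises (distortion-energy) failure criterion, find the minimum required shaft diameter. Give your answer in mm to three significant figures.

d = 37.2 mm

σ_allow = σ_y/n = 131/3.53 = 37.11 MPa.
For a solid shaft σ_b = 32M/(πd³) and τ = 16T/(πd³), so the von Mises stress is σ' = (16/πd³)·√(4M²+3T²).
√(4M²+3T²) = √(4×(43700)² + 3×(211000)²) = 375800 N·mm.
d³ = 16×375800/(π×37.11) = 51570 mm³.
d = 37.22 mm.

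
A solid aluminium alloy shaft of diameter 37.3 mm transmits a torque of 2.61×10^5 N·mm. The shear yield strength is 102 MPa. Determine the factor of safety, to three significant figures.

τ = 16T/(πd³) = 16×261000/(π×37.3³) = 25.61 MPa.
n = τ_limit/τ = 102/25.61 = 3.982.

n = 3.98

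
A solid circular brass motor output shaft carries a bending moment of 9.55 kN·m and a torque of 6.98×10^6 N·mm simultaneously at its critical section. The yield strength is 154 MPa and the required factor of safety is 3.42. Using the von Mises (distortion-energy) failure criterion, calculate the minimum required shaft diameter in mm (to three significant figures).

d = 137 mm

σ_allow = σ_y/n = 154/3.42 = 45.03 MPa.
For a solid shaft σ_b = 32M/(πd³) and τ = 16T/(πd³), so the von Mises stress is σ' = (16/πd³)·√(4M²+3T²).
√(4M²+3T²) = √(4×(9.550×10^6)² + 3×(6.980×10^6)²) = 2.260×10^7 N·mm.
d³ = 16×2.260×10^7/(π×45.03) = 2.557×10^6 mm³.
d = 136.7 mm.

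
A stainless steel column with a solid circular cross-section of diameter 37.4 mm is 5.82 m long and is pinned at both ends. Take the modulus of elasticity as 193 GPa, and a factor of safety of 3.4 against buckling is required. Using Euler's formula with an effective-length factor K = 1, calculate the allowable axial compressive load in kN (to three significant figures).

I = πd⁴/64 = π×37.4⁴/64 = 96040 mm⁴.
Effective length L_e = KL = 1×5.82 m = 5820 mm.
Euler critical load P_cr = π²EI/L_e² = π²×193000×96040/5820² = 5401 N.
P_allow = P_cr/n = 5401/3.4 = 1589 N.

P_allow = 1.59 kN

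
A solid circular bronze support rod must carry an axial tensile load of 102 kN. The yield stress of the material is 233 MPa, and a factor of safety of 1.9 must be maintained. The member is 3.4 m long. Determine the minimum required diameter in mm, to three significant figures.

d = 32.5 mm

Allowable stress σ_allow = 233/1.9 = 122.6 MPa.
Required area A = F/σ_allow = 102000/122.6 = 831.8 mm².
A = πd²/4 → d = √(4A/π) = 32.54 mm.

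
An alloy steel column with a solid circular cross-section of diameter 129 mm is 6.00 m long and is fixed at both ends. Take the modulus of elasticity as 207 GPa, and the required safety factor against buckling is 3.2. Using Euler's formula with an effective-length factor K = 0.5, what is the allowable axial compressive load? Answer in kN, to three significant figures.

I = πd⁴/64 = π×129⁴/64 = 1.359×10^7 mm⁴.
Effective length L_e = KL = 0.5×6.00 m = 3000 mm.
Euler critical load P_cr = π²EI/L_e² = π²×207000×1.359×10^7/3000² = 3.086×10^6 N.
P_allow = P_cr/n = 3.086×10^6/3.2 = 964300 N.

P_allow = 964 kN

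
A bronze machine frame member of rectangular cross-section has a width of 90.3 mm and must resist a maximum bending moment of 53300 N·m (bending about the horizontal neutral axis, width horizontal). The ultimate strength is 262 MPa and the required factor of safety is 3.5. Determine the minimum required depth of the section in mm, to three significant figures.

σ_allow = 262/3.5 = 74.86 MPa.
For a rectangular section σ = 6M/(bh²), so h² = 6M/(b σ_allow) = 6×5.3300×10^7/(90.3×74.86) = 47310 mm².
h = 217.5 mm.

h = 218 mm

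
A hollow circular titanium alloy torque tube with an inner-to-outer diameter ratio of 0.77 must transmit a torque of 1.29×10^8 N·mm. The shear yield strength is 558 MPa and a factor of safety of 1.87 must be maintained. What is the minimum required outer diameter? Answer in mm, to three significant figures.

τ_allow = 558/1.87 = 298.4 MPa.
For a hollow shaft τ = 16T/[πd_o³(1−k⁴)] with k = 0.77, so 1−k⁴ = 0.6485.
d_o³ = 16T/[π τ_allow (1−k⁴)] = 16×1.2900×10^8/(π×298.4×0.6485) = 3.395×10^6 mm³.
d_o = 150.3 mm.

d_o = 150 mm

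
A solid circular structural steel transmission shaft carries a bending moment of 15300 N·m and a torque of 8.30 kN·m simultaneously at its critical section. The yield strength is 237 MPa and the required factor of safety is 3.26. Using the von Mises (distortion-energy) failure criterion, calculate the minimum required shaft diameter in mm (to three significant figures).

d = 133 mm

σ_allow = σ_y/n = 237/3.26 = 72.70 MPa.
For a solid shaft σ_b = 32M/(πd³) and τ = 16T/(πd³), so the von Mises stress is σ' = (16/πd³)·√(4M²+3T²).
√(4M²+3T²) = √(4×(1.530×10^7)² + 3×(8.300×10^6)²) = 3.381×10^7 N·mm.
d³ = 16×3.381×10^7/(π×72.70) = 2.368×10^6 mm³.
d = 133.3 mm.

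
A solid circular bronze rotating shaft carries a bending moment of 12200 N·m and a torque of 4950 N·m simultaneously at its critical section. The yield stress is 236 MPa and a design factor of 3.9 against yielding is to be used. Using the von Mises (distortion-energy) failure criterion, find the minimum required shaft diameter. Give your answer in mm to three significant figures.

σ_allow = σ_y/n = 236/3.9 = 60.51 MPa.
For a solid shaft σ_b = 32M/(πd³) and τ = 16T/(πd³), so the von Mises stress is σ' = (16/πd³)·√(4M²+3T²).
√(4M²+3T²) = √(4×(1.220×10^7)² + 3×(4.950×10^6)²) = 2.586×10^7 N·mm.
d³ = 16×2.586×10^7/(π×60.51) = 2.177×10^6 mm³.
d = 129.6 mm.

d = 130 mm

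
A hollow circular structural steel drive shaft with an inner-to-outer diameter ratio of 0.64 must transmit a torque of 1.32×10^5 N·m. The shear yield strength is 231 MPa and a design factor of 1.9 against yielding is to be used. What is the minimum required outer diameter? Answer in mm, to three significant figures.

d_o = 188 mm

τ_allow = 231/1.9 = 121.6 MPa.
For a hollow shaft τ = 16T/[πd_o³(1−k⁴)] with k = 0.64, so 1−k⁴ = 0.8322.
d_o³ = 16T/[π τ_allow (1−k⁴)] = 16×1.3200×10^8/(π×121.6×0.8322) = 6.644×10^6 mm³.
d_o = 188.0 mm.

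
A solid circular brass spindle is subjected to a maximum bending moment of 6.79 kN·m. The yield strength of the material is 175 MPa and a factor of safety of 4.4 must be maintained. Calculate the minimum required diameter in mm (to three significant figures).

d = 120 mm

σ_allow = 175/4.4 = 39.77 MPa.
For a solid circular section σ = 32M/(πd³), so d³ = 32M/(π σ_allow) = 32×6790000/(π×39.77) = 1.739×10^6 mm³.
d = 120.3 mm.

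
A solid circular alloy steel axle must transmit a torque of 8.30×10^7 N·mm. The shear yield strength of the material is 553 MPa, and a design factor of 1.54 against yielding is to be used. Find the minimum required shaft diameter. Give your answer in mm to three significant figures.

Allowable shear stress τ_allow = 553/1.54 = 359.1 MPa.
For a solid shaft τ = 16T/(πd³), so d³ = 16T/(π τ_allow) = 16×8.3000×10^7/(π×359.1) = 1.177×10^6 mm³.
d = (1.177×10^6)^(1/3) = 105.6 mm.

d = 106 mm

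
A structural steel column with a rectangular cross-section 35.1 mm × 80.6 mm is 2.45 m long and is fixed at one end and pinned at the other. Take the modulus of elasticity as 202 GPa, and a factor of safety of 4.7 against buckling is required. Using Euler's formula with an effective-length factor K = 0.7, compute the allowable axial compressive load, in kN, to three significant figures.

Buckling occurs about the weak axis: I_min = h·b³/12 = 80.6×35.1³/12 = 290500 mm⁴ (b = 35.1 mm is the smaller dimension).
Effective length L_e = KL = 0.7×2.45 m = 1715 mm.
Euler critical load P_cr = π²EI/L_e² = π²×202000×290500/1715² = 196900 N.
P_allow = P_cr/n = 196900/4.7 = 41890 N.

P_allow = 41.9 kN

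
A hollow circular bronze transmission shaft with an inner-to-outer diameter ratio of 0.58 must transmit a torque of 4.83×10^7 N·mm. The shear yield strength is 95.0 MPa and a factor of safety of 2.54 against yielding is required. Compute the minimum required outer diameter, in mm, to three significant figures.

τ_allow = 95.0/2.54 = 37.40 MPa.
For a hollow shaft τ = 16T/[πd_o³(1−k⁴)] with k = 0.58, so 1−k⁴ = 0.8868.
d_o³ = 16T/[π τ_allow (1−k⁴)] = 16×4.8300×10^7/(π×37.40×0.8868) = 7.416×10^6 mm³.
d_o = 195.0 mm.

d_o = 195 mm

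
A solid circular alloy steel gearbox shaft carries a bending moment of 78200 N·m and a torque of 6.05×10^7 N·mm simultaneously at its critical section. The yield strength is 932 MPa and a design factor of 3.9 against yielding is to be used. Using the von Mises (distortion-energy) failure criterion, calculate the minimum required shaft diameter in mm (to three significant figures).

d = 159 mm

σ_allow = σ_y/n = 932/3.9 = 239.0 MPa.
For a solid shaft σ_b = 32M/(πd³) and τ = 16T/(πd³), so the von Mises stress is σ' = (16/πd³)·√(4M²+3T²).
√(4M²+3T²) = √(4×(7.820×10^7)² + 3×(6.050×10^7)²) = 1.883×10^8 N·mm.
d³ = 16×1.883×10^8/(π×239.0) = 4.012×10^6 mm³.
d = 158.9 mm.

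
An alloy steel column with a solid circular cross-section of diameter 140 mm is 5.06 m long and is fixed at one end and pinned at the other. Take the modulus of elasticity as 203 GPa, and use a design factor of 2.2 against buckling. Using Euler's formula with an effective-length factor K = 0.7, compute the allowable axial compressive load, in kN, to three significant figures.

I = πd⁴/64 = π×140⁴/64 = 1.886×10^7 mm⁴.
Effective length L_e = KL = 0.7×5.06 m = 3542 mm.
Euler critical load P_cr = π²EI/L_e² = π²×203000×1.886×10^7/3542² = 3.011×10^6 N.
P_allow = P_cr/n = 3.011×10^6/2.2 = 1.369×10^6 N.

P_allow = 1370 kN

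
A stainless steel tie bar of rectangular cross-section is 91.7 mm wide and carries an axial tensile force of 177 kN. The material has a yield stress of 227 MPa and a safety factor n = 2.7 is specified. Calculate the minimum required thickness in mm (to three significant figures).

t = 23.0 mm

σ_allow = 227/2.7 = 84.07 MPa.
Required area A = F/σ_allow = 177000/84.07 = 2105 mm².
t = A/w = 2105/91.7 = 22.96 mm.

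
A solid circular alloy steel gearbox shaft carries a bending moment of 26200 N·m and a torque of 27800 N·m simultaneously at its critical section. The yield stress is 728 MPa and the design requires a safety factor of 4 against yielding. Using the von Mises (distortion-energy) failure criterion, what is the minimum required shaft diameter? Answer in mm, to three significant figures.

σ_allow = σ_y/n = 728/4 = 182.0 MPa.
For a solid shaft σ_b = 32M/(πd³) and τ = 16T/(πd³), so the von Mises stress is σ' = (16/πd³)·√(4M²+3T²).
√(4M²+3T²) = √(4×(2.620×10^7)² + 3×(2.780×10^7)²) = 7.116×10^7 N·mm.
d³ = 16×7.116×10^7/(π×182.0) = 1.991×10^6 mm³.
d = 125.8 mm.

d = 126 mm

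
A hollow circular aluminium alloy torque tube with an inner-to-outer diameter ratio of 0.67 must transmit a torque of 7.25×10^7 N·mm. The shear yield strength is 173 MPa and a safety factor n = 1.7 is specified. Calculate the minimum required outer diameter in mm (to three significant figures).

τ_allow = 173/1.7 = 101.8 MPa.
For a hollow shaft τ = 16T/[πd_o³(1−k⁴)] with k = 0.67, so 1−k⁴ = 0.7985.
d_o³ = 16T/[π τ_allow (1−k⁴)] = 16×7.2500×10^7/(π×101.8×0.7985) = 4.544×10^6 mm³.
d_o = 165.6 mm.

d_o = 166 mm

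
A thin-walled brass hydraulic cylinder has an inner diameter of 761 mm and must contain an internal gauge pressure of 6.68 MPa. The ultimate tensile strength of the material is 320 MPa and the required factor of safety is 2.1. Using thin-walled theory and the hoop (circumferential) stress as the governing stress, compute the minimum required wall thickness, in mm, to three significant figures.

σ_allow = 320/2.1 = 152.4 MPa.
Hoop stress σ_h = pD/(2t), so t = pD/(2σ_allow) = 6.68×761/(2×152.4) = 16.68 mm.

t = 16.7 mm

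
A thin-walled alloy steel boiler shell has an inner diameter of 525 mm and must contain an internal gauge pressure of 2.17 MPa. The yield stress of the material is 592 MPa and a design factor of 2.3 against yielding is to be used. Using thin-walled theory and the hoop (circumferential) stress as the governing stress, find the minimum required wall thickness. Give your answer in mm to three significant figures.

t = 2.21 mm

σ_allow = 592/2.3 = 257.4 MPa.
Hoop stress σ_h = pD/(2t), so t = pD/(2σ_allow) = 2.17×525/(2×257.4) = 2.213 mm.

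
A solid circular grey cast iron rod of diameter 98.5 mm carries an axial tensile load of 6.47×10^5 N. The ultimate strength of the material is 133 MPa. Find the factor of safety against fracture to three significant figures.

A = πd²/4 = 7620 mm².
σ = F/A = 647000/7620 = 84.91 MPa.
n = 133/84.91 = 1.566.

n = 1.57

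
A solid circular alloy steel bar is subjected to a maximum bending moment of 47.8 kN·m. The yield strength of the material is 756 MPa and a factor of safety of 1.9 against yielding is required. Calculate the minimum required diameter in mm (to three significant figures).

σ_allow = 756/1.9 = 397.9 MPa.
For a solid circular section σ = 32M/(πd³), so d³ = 32M/(π σ_allow) = 32×4.7800×10^7/(π×397.9) = 1.224×10^6 mm³.
d = 107.0 mm.

d = 107 mm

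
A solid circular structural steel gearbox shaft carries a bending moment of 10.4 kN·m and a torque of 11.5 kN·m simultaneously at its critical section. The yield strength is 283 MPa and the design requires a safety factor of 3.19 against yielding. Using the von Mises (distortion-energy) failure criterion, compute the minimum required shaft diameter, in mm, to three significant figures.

d = 118 mm

σ_allow = σ_y/n = 283/3.19 = 88.71 MPa.
For a solid shaft σ_b = 32M/(πd³) and τ = 16T/(πd³), so the von Mises stress is σ' = (16/πd³)·√(4M²+3T²).
√(4M²+3T²) = √(4×(1.040×10^7)² + 3×(1.150×10^7)²) = 2.880×10^7 N·mm.
d³ = 16×2.880×10^7/(π×88.71) = 1.653×10^6 mm³.
d = 118.2 mm.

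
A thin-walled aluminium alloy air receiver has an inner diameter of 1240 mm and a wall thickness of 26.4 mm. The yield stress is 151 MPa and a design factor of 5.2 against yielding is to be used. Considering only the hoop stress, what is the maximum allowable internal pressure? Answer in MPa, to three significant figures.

p_allow = 1.24 MPa

σ_allow = 151/5.2 = 29.04 MPa.
σ_h = pD/(2t) → p_allow = 2σ_allow t/D = 2×29.04×26.4/1240 = 1.236 MPa.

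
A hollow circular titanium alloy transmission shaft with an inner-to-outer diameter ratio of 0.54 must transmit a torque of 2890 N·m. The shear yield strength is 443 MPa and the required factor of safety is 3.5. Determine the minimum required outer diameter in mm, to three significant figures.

d_o = 50.3 mm

τ_allow = 443/3.5 = 126.6 MPa.
For a hollow shaft τ = 16T/[πd_o³(1−k⁴)] with k = 0.54, so 1−k⁴ = 0.9150.
d_o³ = 16T/[π τ_allow (1−k⁴)] = 16×2890000/(π×126.6×0.9150) = 127100 mm³.
d_o = 50.28 mm.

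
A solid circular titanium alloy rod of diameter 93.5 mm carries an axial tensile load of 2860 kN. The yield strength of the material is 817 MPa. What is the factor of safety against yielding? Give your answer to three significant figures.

A = πd²/4 = 6866 mm².
σ = F/A = 2860000/6866 = 416.5 MPa.
n = 817/416.5 = 1.961.

n = 1.96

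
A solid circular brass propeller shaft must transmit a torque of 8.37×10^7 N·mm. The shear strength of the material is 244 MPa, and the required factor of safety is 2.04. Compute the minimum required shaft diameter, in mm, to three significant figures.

d = 153 mm

Allowable shear stress τ_allow = 244/2.04 = 119.6 MPa.
For a solid shaft τ = 16T/(πd³), so d³ = 16T/(π τ_allow) = 16×8.3700×10^7/(π×119.6) = 3.564×10^6 mm³.
d = (3.564×10^6)^(1/3) = 152.7 mm.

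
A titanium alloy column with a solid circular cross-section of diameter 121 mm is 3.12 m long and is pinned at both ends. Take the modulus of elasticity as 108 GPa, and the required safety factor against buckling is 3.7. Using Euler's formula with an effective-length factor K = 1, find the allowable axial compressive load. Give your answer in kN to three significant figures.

P_allow = 311 kN

I = πd⁴/64 = π×121⁴/64 = 1.052×10^7 mm⁴.
Effective length L_e = KL = 1×3.12 m = 3120 mm.
Euler critical load P_cr = π²EI/L_e² = π²×108000×1.052×10^7/3120² = 1.152×10^6 N.
P_allow = P_cr/n = 1.152×10^6/3.7 = 311400 N.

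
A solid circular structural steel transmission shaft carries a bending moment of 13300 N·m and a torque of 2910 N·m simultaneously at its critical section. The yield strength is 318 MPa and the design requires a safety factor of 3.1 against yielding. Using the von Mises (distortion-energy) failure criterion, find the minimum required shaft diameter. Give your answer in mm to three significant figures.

d = 110 mm

σ_allow = σ_y/n = 318/3.1 = 102.6 MPa.
For a solid shaft σ_b = 32M/(πd³) and τ = 16T/(πd³), so the von Mises stress is σ' = (16/πd³)·√(4M²+3T²).
√(4M²+3T²) = √(4×(1.330×10^7)² + 3×(2.910×10^6)²) = 2.707×10^7 N·mm.
d³ = 16×2.707×10^7/(π×102.6) = 1.344×10^6 mm³.
d = 110.4 mm.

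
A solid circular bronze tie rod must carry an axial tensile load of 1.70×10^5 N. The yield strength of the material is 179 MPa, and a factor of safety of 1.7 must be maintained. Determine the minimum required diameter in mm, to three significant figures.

Allowable stress σ_allow = 179/1.7 = 105.3 MPa.
Required area A = F/σ_allow = 170000/105.3 = 1615 mm².
A = πd²/4 → d = √(4A/π) = 45.34 mm.

d = 45.3 mm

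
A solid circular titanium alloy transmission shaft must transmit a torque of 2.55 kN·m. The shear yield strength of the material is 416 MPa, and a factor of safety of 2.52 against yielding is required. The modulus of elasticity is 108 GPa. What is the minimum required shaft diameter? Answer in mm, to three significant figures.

Allowable shear stress τ_allow = 416/2.52 = 165.1 MPa.
For a solid shaft τ = 16T/(πd³), so d³ = 16T/(π τ_allow) = 16×2550000/(π×165.1) = 78670 mm³.
d = (78670)^(1/3) = 42.85 mm.

d = 42.8 mm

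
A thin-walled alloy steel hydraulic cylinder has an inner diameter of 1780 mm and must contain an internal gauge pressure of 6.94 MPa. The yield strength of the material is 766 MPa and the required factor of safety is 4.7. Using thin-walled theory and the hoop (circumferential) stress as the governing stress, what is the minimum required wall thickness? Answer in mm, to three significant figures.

σ_allow = 766/4.7 = 163.0 MPa.
Hoop stress σ_h = pD/(2t), so t = pD/(2σ_allow) = 6.94×1780/(2×163.0) = 37.90 mm.

t = 37.9 mm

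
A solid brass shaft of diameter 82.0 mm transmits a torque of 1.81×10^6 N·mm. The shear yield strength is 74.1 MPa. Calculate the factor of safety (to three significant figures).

n = 4.43

τ = 16T/(πd³) = 16×1810000/(π×82.0³) = 16.72 MPa.
n = τ_limit/τ = 74.1/16.72 = 4.432.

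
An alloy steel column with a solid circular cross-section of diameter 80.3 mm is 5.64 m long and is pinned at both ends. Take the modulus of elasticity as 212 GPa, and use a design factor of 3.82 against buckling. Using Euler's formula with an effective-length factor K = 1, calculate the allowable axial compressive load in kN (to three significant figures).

I = πd⁴/64 = π×80.3⁴/64 = 2.041×10^6 mm⁴.
Effective length L_e = KL = 1×5.64 m = 5640 mm.
Euler critical load P_cr = π²EI/L_e² = π²×212000×2.041×10^6/5640² = 134200 N.
P_allow = P_cr/n = 134200/3.82 = 35140 N.

P_allow = 35.1 kN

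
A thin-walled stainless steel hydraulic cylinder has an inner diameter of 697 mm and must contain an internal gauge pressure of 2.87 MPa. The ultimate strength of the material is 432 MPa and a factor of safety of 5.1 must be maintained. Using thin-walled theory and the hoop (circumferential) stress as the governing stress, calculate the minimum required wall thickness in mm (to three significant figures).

σ_allow = 432/5.1 = 84.71 MPa.
Hoop stress σ_h = pD/(2t), so t = pD/(2σ_allow) = 2.87×697/(2×84.71) = 11.81 mm.

t = 11.8 mm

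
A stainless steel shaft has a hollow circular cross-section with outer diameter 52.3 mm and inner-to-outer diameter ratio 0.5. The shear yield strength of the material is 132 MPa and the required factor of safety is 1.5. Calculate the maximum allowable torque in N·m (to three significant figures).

T_allow = 2320 N·m

τ_allow = 132/1.5 = 88.00 MPa.
For a hollow shaft T_allow = τ_allow·πd_o³(1−k⁴)/16 with 1−k⁴ = 0.9375, so πd_o³(1−k⁴)/16 = 26330 mm³.
T_allow = 88.00×26330 = 2.317×10^6 N·mm = 2317 N·m.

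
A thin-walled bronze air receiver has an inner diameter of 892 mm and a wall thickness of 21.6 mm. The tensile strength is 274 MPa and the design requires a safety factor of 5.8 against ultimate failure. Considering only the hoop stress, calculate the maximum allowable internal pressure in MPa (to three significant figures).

p_allow = 2.29 MPa

σ_allow = 274/5.8 = 47.24 MPa.
σ_h = pD/(2t) → p_allow = 2σ_allow t/D = 2×47.24×21.6/892 = 2.288 MPa.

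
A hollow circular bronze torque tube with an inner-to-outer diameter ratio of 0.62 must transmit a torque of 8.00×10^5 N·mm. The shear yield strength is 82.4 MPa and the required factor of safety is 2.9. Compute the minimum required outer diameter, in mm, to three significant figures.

d_o = 55.2 mm

τ_allow = 82.4/2.9 = 28.41 MPa.
For a hollow shaft τ = 16T/[πd_o³(1−k⁴)] with k = 0.62, so 1−k⁴ = 0.8522.
d_o³ = 16T/[π τ_allow (1−k⁴)] = 16×800000/(π×28.41×0.8522) = 168300 mm³.
d_o = 55.21 mm.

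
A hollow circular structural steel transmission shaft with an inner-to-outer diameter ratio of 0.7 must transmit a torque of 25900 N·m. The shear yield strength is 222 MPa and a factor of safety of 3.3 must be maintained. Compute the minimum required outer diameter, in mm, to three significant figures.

d_o = 137 mm

τ_allow = 222/3.3 = 67.27 MPa.
For a hollow shaft τ = 16T/[πd_o³(1−k⁴)] with k = 0.7, so 1−k⁴ = 0.7599.
d_o³ = 16T/[π τ_allow (1−k⁴)] = 16×2.5900×10^7/(π×67.27×0.7599) = 2.580×10^6 mm³.
d_o = 137.2 mm.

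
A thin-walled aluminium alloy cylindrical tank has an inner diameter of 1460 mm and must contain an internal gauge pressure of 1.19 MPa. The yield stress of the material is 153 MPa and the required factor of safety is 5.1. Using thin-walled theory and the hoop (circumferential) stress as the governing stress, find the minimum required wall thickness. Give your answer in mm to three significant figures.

σ_allow = 153/5.1 = 30.00 MPa.
Hoop stress σ_h = pD/(2t), so t = pD/(2σ_allow) = 1.19×1460/(2×30.00) = 28.96 mm.

t = 29.0 mm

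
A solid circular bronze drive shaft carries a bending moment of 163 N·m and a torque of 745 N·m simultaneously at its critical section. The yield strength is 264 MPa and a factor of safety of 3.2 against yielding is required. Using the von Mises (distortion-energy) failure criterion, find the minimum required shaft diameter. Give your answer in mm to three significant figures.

σ_allow = σ_y/n = 264/3.2 = 82.50 MPa.
For a solid shaft σ_b = 32M/(πd³) and τ = 16T/(πd³), so the von Mises stress is σ' = (16/πd³)·√(4M²+3T²).
√(4M²+3T²) = √(4×(163000)² + 3×(745000)²) = 1.331×10^6 N·mm.
d³ = 16×1.331×10^6/(π×82.50) = 82160 mm³.
d = 43.47 mm.

d = 43.5 mm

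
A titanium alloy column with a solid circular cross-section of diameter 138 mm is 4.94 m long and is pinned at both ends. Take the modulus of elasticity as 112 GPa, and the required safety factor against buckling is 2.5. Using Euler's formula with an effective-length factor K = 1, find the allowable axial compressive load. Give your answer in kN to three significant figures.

P_allow = 323 kN

I = πd⁴/64 = π×138⁴/64 = 1.780×10^7 mm⁴.
Effective length L_e = KL = 1×4.94 m = 4940 mm.
Euler critical load P_cr = π²EI/L_e² = π²×112000×1.780×10^7/4940² = 806400 N.
P_allow = P_cr/n = 806400/2.5 = 322600 N.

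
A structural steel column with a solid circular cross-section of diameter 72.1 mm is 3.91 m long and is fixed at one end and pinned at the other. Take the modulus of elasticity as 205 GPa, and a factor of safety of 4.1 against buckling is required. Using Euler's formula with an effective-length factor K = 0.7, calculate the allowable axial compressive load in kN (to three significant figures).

P_allow = 87.4 kN

I = πd⁴/64 = π×72.1⁴/64 = 1.327×10^6 mm⁴.
Effective length L_e = KL = 0.7×3.91 m = 2737 mm.
Euler critical load P_cr = π²EI/L_e² = π²×205000×1.327×10^6/2737² = 358300 N.
P_allow = P_cr/n = 358300/4.1 = 87380 N.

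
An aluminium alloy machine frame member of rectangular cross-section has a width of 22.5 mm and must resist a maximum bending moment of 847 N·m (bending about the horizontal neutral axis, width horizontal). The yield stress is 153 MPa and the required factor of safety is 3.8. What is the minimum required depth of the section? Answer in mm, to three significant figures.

σ_allow = 153/3.8 = 40.26 MPa.
For a rectangular section σ = 6M/(bh²), so h² = 6M/(b σ_allow) = 6×847000/(22.5×40.26) = 5610 mm².
h = 74.90 mm.

h = 74.9 mm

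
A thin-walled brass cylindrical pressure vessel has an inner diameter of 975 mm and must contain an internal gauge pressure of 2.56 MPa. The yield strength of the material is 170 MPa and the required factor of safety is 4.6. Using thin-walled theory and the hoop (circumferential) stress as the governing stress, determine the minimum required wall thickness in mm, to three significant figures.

σ_allow = 170/4.6 = 36.96 MPa.
Hoop stress σ_h = pD/(2t), so t = pD/(2σ_allow) = 2.56×975/(2×36.96) = 33.77 mm.

t = 33.8 mm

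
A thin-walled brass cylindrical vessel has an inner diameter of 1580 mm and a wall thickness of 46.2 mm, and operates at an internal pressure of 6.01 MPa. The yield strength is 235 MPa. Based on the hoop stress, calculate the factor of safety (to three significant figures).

σ_h = pD/(2t) = 6.01×1580/(2×46.2) = 102.8 MPa.
n = 235/102.8 = 2.287.

n = 2.29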